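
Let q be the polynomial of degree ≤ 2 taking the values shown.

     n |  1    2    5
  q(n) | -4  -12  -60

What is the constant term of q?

0

Write q(n) = an^2 + bn + c. Substituting each data point gives a linear system:
  a + b + c = -4
  4a + 2b + c = -12
  25a + 5b + c = -60
Solving the system yields a = -2, b = -2, c = 0.
So q(n) = -2n² - 2n.
The constant term is 0.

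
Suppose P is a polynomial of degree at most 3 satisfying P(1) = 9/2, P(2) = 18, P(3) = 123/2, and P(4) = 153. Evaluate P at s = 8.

1359

Using the Lagrange interpolation formula with nodes 1, 2, 3, 4:
  L_0(s) = (s - 2)(s - 3)(s - 4) / -6
  L_1(s) = (s - 1)(s - 3)(s - 4) / 2
  L_2(s) = (s - 1)(s - 2)(s - 4) / -2
  L_3(s) = (s - 1)(s - 2)(s - 3) / 6
Then P(s) = 9/2·L_0(s) + 18·L_1(s) + 123/2·L_2(s) + 153·L_3(s).
Expanding and collecting terms gives P(s) = 3s³ - 3s² + (3/2)s + 3.
Evaluating at s = 8: P(8) = 1359.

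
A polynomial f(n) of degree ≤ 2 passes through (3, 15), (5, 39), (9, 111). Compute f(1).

-1

Using the Lagrange interpolation formula with nodes 3, 5, 9:
  L_0(n) = (n - 5)(n - 9) / 12
  L_1(n) = (n - 3)(n - 9) / -8
  L_2(n) = (n - 3)(n - 5) / 24
Then f(n) = 15·L_0(n) + 39·L_1(n) + 111·L_2(n).
Expanding and collecting terms gives f(n) = n² + 4n - 6.
Evaluating at n = 1: f(1) = -1.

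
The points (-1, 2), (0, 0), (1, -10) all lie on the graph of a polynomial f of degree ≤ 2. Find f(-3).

-18

Using the Lagrange interpolation formula with nodes -1, 0, 1:
  L_0(s) = s(s - 1) / 2
  L_1(s) = (s + 1)(s - 1) / -1
  L_2(s) = (s + 1)s / 2
Then f(s) = 2·L_0(s) + 0·L_1(s) - 10·L_2(s).
Expanding and collecting terms gives f(s) = -4s^2 - 6s.
Evaluating at s = -3: f(-3) = -18.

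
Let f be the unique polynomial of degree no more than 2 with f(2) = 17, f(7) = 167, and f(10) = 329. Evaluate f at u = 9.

269

Write f(u) = au^2 + bu + c. Substituting each data point gives a linear system:
  4a + 2b + c = 17
  49a + 7b + c = 167
  100a + 10b + c = 329
Solving the system yields a = 3, b = 3, c = -1.
So f(u) = 3u² + 3u - 1.
Then f(9) = 269.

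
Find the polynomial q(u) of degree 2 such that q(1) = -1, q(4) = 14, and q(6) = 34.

q(u) = u^2 - 2

Write q(u) = au^2 + bu + c. Substituting each data point gives a linear system:
  a + b + c = -1
  16a + 4b + c = 14
  36a + 6b + c = 34
Solving the system yields a = 1, b = 0, c = -2.
So q(u) = u^2 - 2.
Check: q(4) = 14. ✓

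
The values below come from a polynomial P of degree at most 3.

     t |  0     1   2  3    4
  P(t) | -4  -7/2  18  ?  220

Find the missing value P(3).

The 4 known points determine the degree-3 polynomial uniquely.
Write P(t) = at^3 + bt^2 + ct + d. Substituting each data point gives a linear system:
  d = -4
  a + b + c + d = -7/2
  8a + 4b + 2c + d = 18
  64a + 16b + 4c + d = 220
Solving the system yields a = 4, b = -3/2, c = -2, d = -4.
So P(t) = 4t^3 - (3/2)t^2 - 2t - 4.
Then P(3) = 169/2.

169/2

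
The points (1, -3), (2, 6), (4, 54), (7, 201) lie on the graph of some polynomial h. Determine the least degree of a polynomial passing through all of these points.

Divided differences on the nodes 1, 2, 4, 7:
  order 0: -3  6  54  201
  order 1: 9  24  49
  order 2: 5  5
  order 3: 0
The order-2 divided differences are all 5 (nonzero) and every higher order vanishes, so the data lies on a polynomial of degree exactly 2.

2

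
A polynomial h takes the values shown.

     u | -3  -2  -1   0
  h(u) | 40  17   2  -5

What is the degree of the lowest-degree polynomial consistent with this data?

2

Forward differences of the values at u = -3, -2, -1, 0:
  h  : 40  17  2  -5
  Δ  : -23  -15  -7
  Δ^2: 8  8
  Δ^3: 0
The second differences are constant (8) and nonzero, while all higher differences vanish, so the minimal degree is 2.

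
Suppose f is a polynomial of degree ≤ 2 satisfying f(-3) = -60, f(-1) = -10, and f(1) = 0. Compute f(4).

-60

Using the Lagrange interpolation formula with nodes -3, -1, 1:
  L_0(t) = (t + 1)(t - 1) / 8
  L_1(t) = (t + 3)(t - 1) / -4
  L_2(t) = (t + 3)(t + 1) / 8
Then f(t) = -60·L_0(t) - 10·L_1(t) + 0·L_2(t).
Expanding and collecting terms gives f(t) = -5t² + 5t.
Evaluating at t = 4: f(4) = -60.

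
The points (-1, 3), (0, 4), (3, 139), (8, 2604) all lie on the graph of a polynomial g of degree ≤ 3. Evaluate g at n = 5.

Write g(n) = an^3 + bn^2 + cn + d. Substituting each data point gives a linear system:
  -a + b - c + d = 3
  d = 4
  27a + 9b + 3c + d = 139
  512a + 64b + 8c + d = 2604
Solving the system yields a = 5, b = 1, c = -3, d = 4.
So g(n) = 5n^3 + n^2 - 3n + 4.
Then g(5) = 639.

639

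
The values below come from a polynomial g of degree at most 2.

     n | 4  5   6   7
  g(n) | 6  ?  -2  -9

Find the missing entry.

On equispaced nodes a degree-2 polynomial has vanishing third forward difference, so
  - g(4) + 3·g(5) - 3·g(6) + g(7) = 0.
Substituting the known values and solving for g(5):
  3·g(5) = 9
  g(5) = 3.

3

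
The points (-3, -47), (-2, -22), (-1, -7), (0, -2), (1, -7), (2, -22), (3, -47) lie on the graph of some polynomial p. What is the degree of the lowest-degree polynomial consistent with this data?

Forward differences of the values at t = -3, -2, -1, 0, 1, 2, 3:
  p  : -47  -22  -7  -2  -7  -22  -47
  Δ  : 25  15  5  -5  -15  -25
  Δ^2: -10  -10  -10  -10  -10
  Δ^3: 0  0  0  0
  Δ^4: 0  0  0
  Δ^5: 0  0
  Δ^6: 0
The second differences are constant (-10) and nonzero, while all higher differences vanish, so the minimal degree is 2.

2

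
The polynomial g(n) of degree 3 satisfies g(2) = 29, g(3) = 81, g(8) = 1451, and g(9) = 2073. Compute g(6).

609

Write g(n) = an^3 + bn^2 + cn + d. Substituting each data point gives a linear system:
  8a + 4b + 2c + d = 29
  27a + 9b + 3c + d = 81
  512a + 64b + 8c + d = 1451
  729a + 81b + 9c + d = 2073
Solving the system yields a = 3, b = -2, c = 5, d = 3.
So g(n) = 3n³ - 2n² + 5n + 3.
Then g(6) = 609.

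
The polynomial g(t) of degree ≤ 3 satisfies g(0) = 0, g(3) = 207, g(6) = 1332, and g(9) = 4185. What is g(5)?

805

Forward differences of the values at t = 0, 3, 6, 9:
  g  : 0  207  1332  4185
  Δ  : 207  1125  2853
  Δ^2: 918  1728
  Δ^3: 810
The third differences are constant, confirming degree 3.
Interpolating (Newton forward form) and evaluating at t = 5 gives g(5) = 805.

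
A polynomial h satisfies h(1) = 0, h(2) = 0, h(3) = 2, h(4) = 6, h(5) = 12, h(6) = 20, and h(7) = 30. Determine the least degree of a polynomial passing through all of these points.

Forward differences of the values at u = 1, 2, 3, 4, 5, 6, 7:
  h  : 0  0  2  6  12  20  30
  Δ  : 0  2  4  6  8  10
  Δ^2: 2  2  2  2  2
  Δ^3: 0  0  0  0
  Δ^4: 0  0  0
  Δ^5: 0  0
  Δ^6: 0
The second differences are constant (2) and nonzero, while all higher differences vanish, so the minimal degree is 2.

2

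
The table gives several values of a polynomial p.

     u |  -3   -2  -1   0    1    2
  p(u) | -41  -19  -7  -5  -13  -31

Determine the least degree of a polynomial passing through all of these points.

2

Forward differences of the values at u = -3, -2, -1, 0, 1, 2:
  p  : -41  -19  -7  -5  -13  -31
  Δ  : 22  12  2  -8  -18
  Δ^2: -10  -10  -10  -10
  Δ^3: 0  0  0
  Δ^4: 0  0
  Δ^5: 0
The second differences are constant (-10) and nonzero, while all higher differences vanish, so the minimal degree is 2.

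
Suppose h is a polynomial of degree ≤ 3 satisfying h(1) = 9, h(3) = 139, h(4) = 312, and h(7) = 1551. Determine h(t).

h(t) = 4t^3 + 4t^2 - 3t + 4

Write h(t) = at^3 + bt^2 + ct + d. Substituting each data point gives a linear system:
  a + b + c + d = 9
  27a + 9b + 3c + d = 139
  64a + 16b + 4c + d = 312
  343a + 49b + 7c + d = 1551
Solving the system yields a = 4, b = 4, c = -3, d = 4.
So h(t) = 4t³ + 4t² - 3t + 4.
Check: h(3) = 139. ✓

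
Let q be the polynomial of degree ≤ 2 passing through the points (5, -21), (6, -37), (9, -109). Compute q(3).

Using the Lagrange interpolation formula with nodes 5, 6, 9:
  L_0(x) = (x - 6)(x - 9) / 4
  L_1(x) = (x - 5)(x - 9) / -3
  L_2(x) = (x - 5)(x - 6) / 12
Then q(x) = -21·L_0(x) - 37·L_1(x) - 109·L_2(x).
Expanding and collecting terms gives q(x) = -2x² + 6x - 1.
Evaluating at x = 3: q(3) = -1.

-1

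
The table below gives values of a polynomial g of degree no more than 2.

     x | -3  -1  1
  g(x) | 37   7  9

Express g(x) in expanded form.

Using the Lagrange interpolation formula with nodes -3, -1, 1:
  L_0(x) = (x + 1)(x - 1) / 8
  L_1(x) = (x + 3)(x - 1) / -4
  L_2(x) = (x + 3)(x + 1) / 8
Then g(x) = 37·L_0(x) + 7·L_1(x) + 9·L_2(x).
Expanding and collecting terms gives g(x) = 4x² + x + 4.
Check: g(-1) = 7. ✓

g(x) = 4x^2 + x + 4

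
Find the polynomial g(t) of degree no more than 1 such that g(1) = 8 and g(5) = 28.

g(t) = 5t + 3

Using the Lagrange interpolation formula with nodes 1, 5:
  L_0(t) = (t - 5) / -4
  L_1(t) = (t - 1) / 4
Then g(t) = 8·L_0(t) + 28·L_1(t).
Expanding and collecting terms gives g(t) = 5t + 3.
Check: g(5) = 28. ✓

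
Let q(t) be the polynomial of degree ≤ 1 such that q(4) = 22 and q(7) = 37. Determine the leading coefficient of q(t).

5

Write q(t) = at + b. Substituting each data point gives a linear system:
  4a + b = 22
  7a + b = 37
Solving the system yields a = 5, b = 2.
So q(t) = 5t + 2.
The leading coefficient is 5.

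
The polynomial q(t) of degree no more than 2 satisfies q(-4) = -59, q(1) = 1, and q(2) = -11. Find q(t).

q(t) = -4t^2 + 5

Write q(t) = at^2 + bt + c. Substituting each data point gives a linear system:
  16a - 4b + c = -59
  a + b + c = 1
  4a + 2b + c = -11
Solving the system yields a = -4, b = 0, c = 5.
So q(t) = -4t^2 + 5.
Check: q(2) = -11. ✓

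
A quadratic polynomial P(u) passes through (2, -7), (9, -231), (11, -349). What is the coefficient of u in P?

Write P(u) = au^2 + bu + c. Substituting each data point gives a linear system:
  4a + 2b + c = -7
  81a + 9b + c = -231
  121a + 11b + c = -349
Solving the system yields a = -3, b = 1, c = 3.
So P(u) = -3u^2 + u + 3.
The coefficient of u is 1.

1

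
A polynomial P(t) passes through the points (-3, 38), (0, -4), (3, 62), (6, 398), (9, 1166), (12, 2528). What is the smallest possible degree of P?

Forward differences of the values at t = -3, 0, 3, 6, 9, 12:
  P  : 38  -4  62  398  1166  2528
  Δ  : -42  66  336  768  1362
  Δ^2: 108  270  432  594
  Δ^3: 162  162  162
  Δ^4: 0  0
  Δ^5: 0
The third differences are constant (162) and nonzero, while all higher differences vanish, so the minimal degree is 3.

3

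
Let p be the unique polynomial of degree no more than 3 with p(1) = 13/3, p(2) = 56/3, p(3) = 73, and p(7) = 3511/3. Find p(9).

2583

Write p(t) = at^3 + bt^2 + ct + d. Substituting each data point gives a linear system:
  a + b + c + d = 13/3
  8a + 4b + 2c + d = 56/3
  27a + 9b + 3c + d = 73
  343a + 49b + 7c + d = 3511/3
Solving the system yields a = 4, b = -4, c = -5/3, d = 6.
So p(t) = 4t^3 - 4t^2 - (5/3)t + 6.
Then p(9) = 2583.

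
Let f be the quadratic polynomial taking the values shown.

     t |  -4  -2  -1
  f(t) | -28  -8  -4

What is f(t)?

f(t) = -2t^2 - 2t - 4

Write f(t) = at^2 + bt + c. Substituting each data point gives a linear system:
  16a - 4b + c = -28
  4a - 2b + c = -8
  a - b + c = -4
Solving the system yields a = -2, b = -2, c = -4.
So f(t) = -2t^2 - 2t - 4.
Check: f(-4) = -28. ✓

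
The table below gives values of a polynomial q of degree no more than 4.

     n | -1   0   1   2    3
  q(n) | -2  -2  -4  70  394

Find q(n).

q(n) = 4n^4 + 5n^3 - 5n^2 - 6n - 2

Write q(n) = an^4 + bn^3 + cn^2 + dn + e. Substituting each data point gives a linear system:
  a - b + c - d + e = -2
  e = -2
  a + b + c + d + e = -4
  16a + 8b + 4c + 2d + e = 70
  81a + 27b + 9c + 3d + e = 394
Solving the system yields a = 4, b = 5, c = -5, d = -6, e = -2.
So q(n) = 4n^4 + 5n^3 - 5n^2 - 6n - 2.
Check: q(0) = -2. ✓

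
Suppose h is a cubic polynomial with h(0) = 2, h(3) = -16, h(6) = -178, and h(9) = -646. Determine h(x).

h(x) = -x^3 + x^2 + 2

Write h(x) = ax^3 + bx^2 + cx + d. Substituting each data point gives a linear system:
  d = 2
  27a + 9b + 3c + d = -16
  216a + 36b + 6c + d = -178
  729a + 81b + 9c + d = -646
Solving the system yields a = -1, b = 1, c = 0, d = 2.
So h(x) = -x³ + x² + 2.
Check: h(6) = -178. ✓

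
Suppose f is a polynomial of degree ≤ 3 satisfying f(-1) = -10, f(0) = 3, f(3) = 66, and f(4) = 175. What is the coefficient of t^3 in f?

Write f(t) = at^3 + bt^2 + ct + d. Substituting each data point gives a linear system:
  -a + b - c + d = -10
  d = 3
  27a + 9b + 3c + d = 66
  64a + 16b + 4c + d = 175
Solving the system yields a = 4, b = -6, c = 3, d = 3.
So f(t) = 4t^3 - 6t^2 + 3t + 3.
The leading coefficient is 4.

4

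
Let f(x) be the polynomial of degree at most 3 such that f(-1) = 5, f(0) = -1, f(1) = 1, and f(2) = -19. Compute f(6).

-919

Write f(x) = ax^3 + bx^2 + cx + d. Substituting each data point gives a linear system:
  -a + b - c + d = 5
  d = -1
  a + b + c + d = 1
  8a + 4b + 2c + d = -19
Solving the system yields a = -5, b = 4, c = 3, d = -1.
So f(x) = -5x³ + 4x² + 3x - 1.
Then f(6) = -919.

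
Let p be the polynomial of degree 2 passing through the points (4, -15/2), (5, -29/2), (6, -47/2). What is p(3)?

-5/2

Write p(u) = au^2 + bu + c. Substituting each data point gives a linear system:
  16a + 4b + c = -15/2
  25a + 5b + c = -29/2
  36a + 6b + c = -47/2
Solving the system yields a = -1, b = 2, c = 1/2.
So p(u) = -u^2 + 2u + 1/2.
Then p(3) = -5/2.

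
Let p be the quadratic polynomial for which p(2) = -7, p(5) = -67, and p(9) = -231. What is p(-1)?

Write p(u) = au^2 + bu + c. Substituting each data point gives a linear system:
  4a + 2b + c = -7
  25a + 5b + c = -67
  81a + 9b + c = -231
Solving the system yields a = -3, b = 1, c = 3.
So p(u) = -3u^2 + u + 3.
Then p(-1) = -1.

-1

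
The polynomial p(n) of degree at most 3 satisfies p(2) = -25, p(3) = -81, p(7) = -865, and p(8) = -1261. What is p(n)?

Write p(n) = an^3 + bn^2 + cn + d. Substituting each data point gives a linear system:
  8a + 4b + 2c + d = -25
  27a + 9b + 3c + d = -81
  343a + 49b + 7c + d = -865
  512a + 64b + 8c + d = -1261
Solving the system yields a = -2, b = -4, c = 2, d = 3.
So p(n) = -2n^3 - 4n^2 + 2n + 3.
Check: p(3) = -81. ✓

p(n) = -2n^3 - 4n^2 + 2n + 3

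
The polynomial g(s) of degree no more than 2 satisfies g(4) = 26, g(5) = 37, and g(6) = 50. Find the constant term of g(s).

2

Write g(s) = as^2 + bs + c. Substituting each data point gives a linear system:
  16a + 4b + c = 26
  25a + 5b + c = 37
  36a + 6b + c = 50
Solving the system yields a = 1, b = 2, c = 2.
So g(s) = s² + 2s + 2.
The constant term is 2.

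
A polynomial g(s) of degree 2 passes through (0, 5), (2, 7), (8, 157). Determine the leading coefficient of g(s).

3

Write g(s) = as^2 + bs + c. Substituting each data point gives a linear system:
  c = 5
  4a + 2b + c = 7
  64a + 8b + c = 157
Solving the system yields a = 3, b = -5, c = 5.
So g(s) = 3s^2 - 5s + 5.
The leading coefficient is 3.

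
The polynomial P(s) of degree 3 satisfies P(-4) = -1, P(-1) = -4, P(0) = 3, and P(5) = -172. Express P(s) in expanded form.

P(s) = -s^3 - 3s^2 + 5s + 3

Using the Lagrange interpolation formula with nodes -4, -1, 0, 5:
  L_0(s) = (s + 1)s(s - 5) / -108
  L_1(s) = (s + 4)s(s - 5) / 18
  L_2(s) = (s + 4)(s + 1)(s - 5) / -20
  L_3(s) = (s + 4)(s + 1)s / 270
Then P(s) = -1·L_0(s) - 4·L_1(s) + 3·L_2(s) - 172·L_3(s).
Expanding and collecting terms gives P(s) = -s^3 - 3s^2 + 5s + 3.
Check: P(-1) = -4. ✓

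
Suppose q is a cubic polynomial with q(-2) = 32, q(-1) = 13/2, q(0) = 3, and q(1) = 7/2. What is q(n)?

Using the Lagrange interpolation formula with nodes -2, -1, 0, 1:
  L_0(n) = (n + 1)n(n - 1) / -6
  L_1(n) = (n + 2)n(n - 1) / 2
  L_2(n) = (n + 2)(n + 1)(n - 1) / -2
  L_3(n) = (n + 2)(n + 1)n / 6
Then q(n) = 32·L_0(n) + 13/2·L_1(n) + 3·L_2(n) + 7/2·L_3(n).
Expanding and collecting terms gives q(n) = -3n^3 + 2n^2 + (3/2)n + 3.
Check: q(-2) = 32. ✓

q(n) = -3n^3 + 2n^2 + (3/2)n + 3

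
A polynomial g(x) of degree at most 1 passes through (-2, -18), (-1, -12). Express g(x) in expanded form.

Write g(x) = ax + b. Substituting each data point gives a linear system:
  -2a + b = -18
  -a + b = -12
Solving the system yields a = 6, b = -6.
So g(x) = 6x - 6.
Check: g(-1) = -12. ✓

g(x) = 6x - 6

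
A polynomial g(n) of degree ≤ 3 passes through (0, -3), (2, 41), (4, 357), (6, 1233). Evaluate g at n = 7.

Forward differences of the values at n = 0, 2, 4, 6:
  g  : -3  41  357  1233
  Δ  : 44  316  876
  Δ^2: 272  560
  Δ^3: 288
The third differences are constant, confirming degree 3.
Interpolating (Newton forward form) and evaluating at n = 7 gives g(7) = 1971.

1971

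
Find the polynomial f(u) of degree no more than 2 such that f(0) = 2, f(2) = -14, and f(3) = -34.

f(u) = -4u^2 + 2

Write f(u) = au^2 + bu + c. Substituting each data point gives a linear system:
  c = 2
  4a + 2b + c = -14
  9a + 3b + c = -34
Solving the system yields a = -4, b = 0, c = 2.
So f(u) = -4u^2 + 2.
Check: f(2) = -14. ✓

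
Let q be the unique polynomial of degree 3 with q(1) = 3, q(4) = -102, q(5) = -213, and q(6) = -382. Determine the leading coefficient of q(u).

Write q(u) = au^3 + bu^2 + cu + d. Substituting each data point gives a linear system:
  a + b + c + d = 3
  64a + 16b + 4c + d = -102
  125a + 25b + 5c + d = -213
  216a + 36b + 6c + d = -382
Solving the system yields a = -2, b = 1, c = 2, d = 2.
So q(u) = -2u^3 + u^2 + 2u + 2.
The leading coefficient is -2.

-2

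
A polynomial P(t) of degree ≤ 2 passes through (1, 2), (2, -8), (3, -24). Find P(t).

P(t) = -3t^2 - t + 6

Using the Lagrange interpolation formula with nodes 1, 2, 3:
  L_0(t) = (t - 2)(t - 3) / 2
  L_1(t) = (t - 1)(t - 3) / -1
  L_2(t) = (t - 1)(t - 2) / 2
Then P(t) = 2·L_0(t) - 8·L_1(t) - 24·L_2(t).
Expanding and collecting terms gives P(t) = -3t^2 - t + 6.
Check: P(3) = -24. ✓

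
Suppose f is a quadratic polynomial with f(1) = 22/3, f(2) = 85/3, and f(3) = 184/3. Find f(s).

Write f(s) = as^2 + bs + c. Substituting each data point gives a linear system:
  a + b + c = 22/3
  4a + 2b + c = 85/3
  9a + 3b + c = 184/3
Solving the system yields a = 6, b = 3, c = -5/3.
So f(s) = 6s² + 3s - 5/3.
Check: f(1) = 22/3. ✓

f(s) = 6s^2 + 3s - 5/3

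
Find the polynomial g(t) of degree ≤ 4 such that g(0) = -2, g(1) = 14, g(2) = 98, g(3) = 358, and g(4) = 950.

g(t) = 2t^4 + 6t^3 + 2t^2 + 6t - 2

Using the Lagrange interpolation formula with nodes 0, 1, 2, 3, 4:
  L_0(t) = (t - 1)(t - 2)(t - 3)(t - 4) / 24
  L_1(t) = t(t - 2)(t - 3)(t - 4) / -6
  L_2(t) = t(t - 1)(t - 3)(t - 4) / 4
  L_3(t) = t(t - 1)(t - 2)(t - 4) / -6
  L_4(t) = t(t - 1)(t - 2)(t - 3) / 24
Then g(t) = -2·L_0(t) + 14·L_1(t) + 98·L_2(t) + 358·L_3(t) + 950·L_4(t).
Expanding and collecting terms gives g(t) = 2t⁴ + 6t³ + 2t² + 6t - 2.
Check: g(3) = 358. ✓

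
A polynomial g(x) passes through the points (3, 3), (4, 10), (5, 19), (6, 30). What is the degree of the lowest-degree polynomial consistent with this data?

2

Forward differences of the values at x = 3, 4, 5, 6:
  g  : 3  10  19  30
  Δ  : 7  9  11
  Δ^2: 2  2
  Δ^3: 0
The second differences are constant (2) and nonzero, while all higher differences vanish, so the minimal degree is 2.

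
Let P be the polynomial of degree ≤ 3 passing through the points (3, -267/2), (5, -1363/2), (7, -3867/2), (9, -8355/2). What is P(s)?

P(s) = -6s^3 + 2s^2 + 4s - 3/2

Write P(s) = as^3 + bs^2 + cs + d. Substituting each data point gives a linear system:
  27a + 9b + 3c + d = -267/2
  125a + 25b + 5c + d = -1363/2
  343a + 49b + 7c + d = -3867/2
  729a + 81b + 9c + d = -8355/2
Solving the system yields a = -6, b = 2, c = 4, d = -3/2.
So P(s) = -6s³ + 2s² + 4s - 3/2.
Check: P(5) = -1363/2. ✓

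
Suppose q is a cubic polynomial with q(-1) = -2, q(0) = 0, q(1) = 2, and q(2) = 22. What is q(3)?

78

Write q(s) = as^3 + bs^2 + cs + d. Substituting each data point gives a linear system:
  -a + b - c + d = -2
  d = 0
  a + b + c + d = 2
  8a + 4b + 2c + d = 22
Solving the system yields a = 3, b = 0, c = -1, d = 0.
So q(s) = 3s^3 - s.
Then q(3) = 78.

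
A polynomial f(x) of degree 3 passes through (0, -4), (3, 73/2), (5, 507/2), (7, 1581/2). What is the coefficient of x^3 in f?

Write f(x) = ax^3 + bx^2 + cx + d. Substituting each data point gives a linear system:
  d = -4
  27a + 9b + 3c + d = 73/2
  125a + 25b + 5c + d = 507/2
  343a + 49b + 7c + d = 1581/2
Solving the system yields a = 3, b = -5, c = 3/2, d = -4.
So f(x) = 3x^3 - 5x^2 + (3/2)x - 4.
The leading coefficient is 3.

3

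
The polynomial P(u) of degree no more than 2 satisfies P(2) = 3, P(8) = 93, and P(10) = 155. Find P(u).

P(u) = 2u^2 - 5u + 5

Write P(u) = au^2 + bu + c. Substituting each data point gives a linear system:
  4a + 2b + c = 3
  64a + 8b + c = 93
  100a + 10b + c = 155
Solving the system yields a = 2, b = -5, c = 5.
So P(u) = 2u^2 - 5u + 5.
Check: P(10) = 155. ✓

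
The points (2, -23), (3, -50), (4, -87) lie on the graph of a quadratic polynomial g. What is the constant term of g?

1

Write g(s) = as^2 + bs + c. Substituting each data point gives a linear system:
  4a + 2b + c = -23
  9a + 3b + c = -50
  16a + 4b + c = -87
Solving the system yields a = -5, b = -2, c = 1.
So g(s) = -5s^2 - 2s + 1.
The constant term is 1.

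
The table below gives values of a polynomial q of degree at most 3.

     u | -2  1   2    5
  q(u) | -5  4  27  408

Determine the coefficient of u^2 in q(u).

2

Write q(u) = au^3 + bu^2 + cu + d. Substituting each data point gives a linear system:
  -8a + 4b - 2c + d = -5
  a + b + c + d = 4
  8a + 4b + 2c + d = 27
  125a + 25b + 5c + d = 408
Solving the system yields a = 3, b = 2, c = -4, d = 3.
So q(u) = 3u³ + 2u² - 4u + 3.
The coefficient of u^2 is 2.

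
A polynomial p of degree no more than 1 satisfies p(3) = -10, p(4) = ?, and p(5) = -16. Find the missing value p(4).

On equispaced nodes a degree-1 polynomial has vanishing second forward difference, so
  p(3) - 2·p(4) + p(5) = 0.
Substituting the known values and solving for p(4):
  -2·p(4) = 26
  p(4) = -13.

-13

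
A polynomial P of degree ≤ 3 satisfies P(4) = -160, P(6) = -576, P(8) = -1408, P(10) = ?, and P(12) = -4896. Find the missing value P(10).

The 4 known points determine the degree-3 polynomial uniquely.
Write P(x) = ax^3 + bx^2 + cx + d. Substituting each data point gives a linear system:
  64a + 16b + 4c + d = -160
  216a + 36b + 6c + d = -576
  512a + 64b + 8c + d = -1408
  1728a + 144b + 12c + d = -4896
Solving the system yields a = -3, b = 2, c = 0, d = 0.
So P(x) = -3x^3 + 2x^2.
Then P(10) = -2800.

-2800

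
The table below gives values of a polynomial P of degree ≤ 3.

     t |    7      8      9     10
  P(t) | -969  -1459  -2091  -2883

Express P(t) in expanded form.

P(t) = -3t^3 + t^2 + 2t - 3

Write P(t) = at^3 + bt^2 + ct + d. Substituting each data point gives a linear system:
  343a + 49b + 7c + d = -969
  512a + 64b + 8c + d = -1459
  729a + 81b + 9c + d = -2091
  1000a + 100b + 10c + d = -2883
Solving the system yields a = -3, b = 1, c = 2, d = -3.
So P(t) = -3t^3 + t^2 + 2t - 3.
Check: P(7) = -969. ✓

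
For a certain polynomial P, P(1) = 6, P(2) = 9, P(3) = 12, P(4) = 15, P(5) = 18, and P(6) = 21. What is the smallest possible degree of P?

1

Forward differences of the values at s = 1, 2, 3, 4, 5, 6:
  P  : 6  9  12  15  18  21
  Δ  : 3  3  3  3  3
  Δ^2: 0  0  0  0
  Δ^3: 0  0  0
  Δ^4: 0  0
  Δ^5: 0
The first differences are constant (3) and nonzero, while all higher differences vanish, so the minimal degree is 1.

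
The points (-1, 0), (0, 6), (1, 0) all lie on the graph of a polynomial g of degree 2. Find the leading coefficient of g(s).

-6

Write g(s) = as^2 + bs + c. Substituting each data point gives a linear system:
  a - b + c = 0
  c = 6
  a + b + c = 0
Solving the system yields a = -6, b = 0, c = 6.
So g(s) = -6s² + 6.
The leading coefficient is -6.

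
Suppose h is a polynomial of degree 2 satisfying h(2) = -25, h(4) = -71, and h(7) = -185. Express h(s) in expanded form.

h(s) = -3s^2 - 5s - 3

Using the Lagrange interpolation formula with nodes 2, 4, 7:
  L_0(s) = (s - 4)(s - 7) / 10
  L_1(s) = (s - 2)(s - 7) / -6
  L_2(s) = (s - 2)(s - 4) / 15
Then h(s) = -25·L_0(s) - 71·L_1(s) - 185·L_2(s).
Expanding and collecting terms gives h(s) = -3s^2 - 5s - 3.
Check: h(2) = -25. ✓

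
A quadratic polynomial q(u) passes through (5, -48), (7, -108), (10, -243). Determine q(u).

Write q(u) = au^2 + bu + c. Substituting each data point gives a linear system:
  25a + 5b + c = -48
  49a + 7b + c = -108
  100a + 10b + c = -243
Solving the system yields a = -3, b = 6, c = -3.
So q(u) = -3u² + 6u - 3.
Check: q(7) = -108. ✓

q(u) = -3u^2 + 6u - 3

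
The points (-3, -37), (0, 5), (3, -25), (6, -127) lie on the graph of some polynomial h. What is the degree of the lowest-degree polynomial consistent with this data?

Forward differences of the values at x = -3, 0, 3, 6:
  h  : -37  5  -25  -127
  Δ  : 42  -30  -102
  Δ^2: -72  -72
  Δ^3: 0
The second differences are constant (-72) and nonzero, while all higher differences vanish, so the minimal degree is 2.

2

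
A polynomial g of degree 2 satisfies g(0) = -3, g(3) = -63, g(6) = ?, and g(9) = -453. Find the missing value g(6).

The 3 known points determine the degree-2 polynomial uniquely.
Write g(n) = an^2 + bn + c. Substituting each data point gives a linear system:
  c = -3
  9a + 3b + c = -63
  81a + 9b + c = -453
Solving the system yields a = -5, b = -5, c = -3.
So g(n) = -5n^2 - 5n - 3.
Then g(6) = -213.

-213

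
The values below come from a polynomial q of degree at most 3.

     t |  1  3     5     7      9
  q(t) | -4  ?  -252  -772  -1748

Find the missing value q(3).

-44

The 4 known points determine the degree-3 polynomial uniquely.
Write q(t) = at^3 + bt^2 + ct + d. Substituting each data point gives a linear system:
  a + b + c + d = -4
  125a + 25b + 5c + d = -252
  343a + 49b + 7c + d = -772
  729a + 81b + 9c + d = -1748
Solving the system yields a = -3, b = 6, c = -5, d = -2.
So q(t) = -3t^3 + 6t^2 - 5t - 2.
Then q(3) = -44.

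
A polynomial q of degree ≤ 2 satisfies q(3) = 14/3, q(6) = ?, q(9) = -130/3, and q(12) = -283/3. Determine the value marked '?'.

-31/3

The 3 known points determine the degree-2 polynomial uniquely.
Write q(u) = au^2 + bu + c. Substituting each data point gives a linear system:
  9a + 3b + c = 14/3
  81a + 9b + c = -130/3
  144a + 12b + c = -283/3
Solving the system yields a = -1, b = 4, c = 5/3.
So q(u) = -u^2 + 4u + 5/3.
Then q(6) = -31/3.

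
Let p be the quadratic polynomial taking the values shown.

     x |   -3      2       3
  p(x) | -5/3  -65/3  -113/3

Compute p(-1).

7/3

Write p(x) = ax^2 + bx + c. Substituting each data point gives a linear system:
  9a - 3b + c = -5/3
  4a + 2b + c = -65/3
  9a + 3b + c = -113/3
Solving the system yields a = -2, b = -6, c = -5/3.
So p(x) = -2x² - 6x - 5/3.
Then p(-1) = 7/3.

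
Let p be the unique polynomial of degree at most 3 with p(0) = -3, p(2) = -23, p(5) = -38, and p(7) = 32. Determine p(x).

p(x) = x^3 - 6x^2 - 2x - 3

Write p(x) = ax^3 + bx^2 + cx + d. Substituting each data point gives a linear system:
  d = -3
  8a + 4b + 2c + d = -23
  125a + 25b + 5c + d = -38
  343a + 49b + 7c + d = 32
Solving the system yields a = 1, b = -6, c = -2, d = -3.
So p(x) = x³ - 6x² - 2x - 3.
Check: p(7) = 32. ✓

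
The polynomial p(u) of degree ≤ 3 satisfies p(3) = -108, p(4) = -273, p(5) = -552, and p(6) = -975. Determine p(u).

p(u) = -5u^3 + 3u^2 - u + 3

Using the Lagrange interpolation formula with nodes 3, 4, 5, 6:
  L_0(u) = (u - 4)(u - 5)(u - 6) / -6
  L_1(u) = (u - 3)(u - 5)(u - 6) / 2
  L_2(u) = (u - 3)(u - 4)(u - 6) / -2
  L_3(u) = (u - 3)(u - 4)(u - 5) / 6
Then p(u) = -108·L_0(u) - 273·L_1(u) - 552·L_2(u) - 975·L_3(u).
Expanding and collecting terms gives p(u) = -5u³ + 3u² - u + 3.
Check: p(6) = -975. ✓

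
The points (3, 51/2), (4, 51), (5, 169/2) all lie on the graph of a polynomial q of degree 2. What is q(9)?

597/2

Using the Lagrange interpolation formula with nodes 3, 4, 5:
  L_0(u) = (u - 4)(u - 5) / 2
  L_1(u) = (u - 3)(u - 5) / -1
  L_2(u) = (u - 3)(u - 4) / 2
Then q(u) = 51/2·L_0(u) + 51·L_1(u) + 169/2·L_2(u).
Expanding and collecting terms gives q(u) = 4u² - (5/2)u - 3.
Evaluating at u = 9: q(9) = 597/2.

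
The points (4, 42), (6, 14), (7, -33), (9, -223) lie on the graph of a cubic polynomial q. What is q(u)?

Using the Lagrange interpolation formula with nodes 4, 6, 7, 9:
  L_0(u) = (u - 6)(u - 7)(u - 9) / -30
  L_1(u) = (u - 4)(u - 7)(u - 9) / 6
  L_2(u) = (u - 4)(u - 6)(u - 9) / -6
  L_3(u) = (u - 4)(u - 6)(u - 7) / 30
Then q(u) = 42·L_0(u) + 14·L_1(u) - 33·L_2(u) - 223·L_3(u).
Expanding and collecting terms gives q(u) = -u^3 + 6u^2 + 2u + 2.
Check: q(9) = -223. ✓

q(u) = -u^3 + 6u^2 + 2u + 2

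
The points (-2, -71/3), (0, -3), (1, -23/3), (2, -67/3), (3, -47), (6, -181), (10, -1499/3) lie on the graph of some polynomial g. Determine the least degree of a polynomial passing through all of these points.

Divided differences on the nodes -2, 0, 1, 2, 3, 6, 10:
  order 0: -71/3  -3  -23/3  -67/3  -47  -181  -1499/3
  order 1: 31/3  -14/3  -44/3  -74/3  -134/3  -239/3
  order 2: -5  -5  -5  -5  -5
  order 3: 0  0  0  0
  order 4: 0  0  0
  order 5: 0  0
  order 6: 0
The order-2 divided differences are all -5 (nonzero) and every higher order vanishes, so the data lies on a polynomial of degree exactly 2.

2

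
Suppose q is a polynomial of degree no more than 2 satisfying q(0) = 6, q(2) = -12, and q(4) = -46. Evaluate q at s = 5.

-69

Write q(s) = as^2 + bs + c. Substituting each data point gives a linear system:
  c = 6
  4a + 2b + c = -12
  16a + 4b + c = -46
Solving the system yields a = -2, b = -5, c = 6.
So q(s) = -2s^2 - 5s + 6.
Then q(5) = -69.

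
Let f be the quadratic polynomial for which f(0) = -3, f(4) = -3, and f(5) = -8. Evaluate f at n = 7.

-24

Write f(n) = an^2 + bn + c. Substituting each data point gives a linear system:
  c = -3
  16a + 4b + c = -3
  25a + 5b + c = -8
Solving the system yields a = -1, b = 4, c = -3.
So f(n) = -n² + 4n - 3.
Then f(7) = -24.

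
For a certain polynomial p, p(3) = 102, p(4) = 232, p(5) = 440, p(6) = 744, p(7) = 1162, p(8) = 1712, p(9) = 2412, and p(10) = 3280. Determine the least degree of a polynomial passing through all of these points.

Forward differences of the values at x = 3, 4, 5, 6, 7, 8, 9, 10:
  p  : 102  232  440  744  1162  1712  2412  3280
  Δ  : 130  208  304  418  550  700  868
  Δ^2: 78  96  114  132  150  168
  Δ^3: 18  18  18  18  18
  Δ^4: 0  0  0  0
  Δ^5: 0  0  0
  Δ^6: 0  0
  Δ^7: 0
The third differences are constant (18) and nonzero, while all higher differences vanish, so the minimal degree is 3.

3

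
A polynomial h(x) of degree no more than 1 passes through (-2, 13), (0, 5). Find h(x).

h(x) = -4x + 5

Write h(x) = ax + b. Substituting each data point gives a linear system:
  -2a + b = 13
  b = 5
Solving the system yields a = -4, b = 5.
So h(x) = -4x + 5.
Check: h(0) = 5. ✓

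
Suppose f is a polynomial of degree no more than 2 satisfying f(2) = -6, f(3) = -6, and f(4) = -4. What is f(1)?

-4

Forward differences of the values at x = 2, 3, 4:
  f  : -6  -6  -4
  Δ  : 0  2
  Δ^2: 2
The second differences are constant, confirming degree 2.
Interpolating (Newton forward form) and evaluating at x = 1 gives f(1) = -4.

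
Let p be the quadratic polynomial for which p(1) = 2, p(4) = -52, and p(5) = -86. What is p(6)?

-128

Using the Lagrange interpolation formula with nodes 1, 4, 5:
  L_0(t) = (t - 4)(t - 5) / 12
  L_1(t) = (t - 1)(t - 5) / -3
  L_2(t) = (t - 1)(t - 4) / 4
Then p(t) = 2·L_0(t) - 52·L_1(t) - 86·L_2(t).
Expanding and collecting terms gives p(t) = -4t^2 + 2t + 4.
Evaluating at t = 6: p(6) = -128.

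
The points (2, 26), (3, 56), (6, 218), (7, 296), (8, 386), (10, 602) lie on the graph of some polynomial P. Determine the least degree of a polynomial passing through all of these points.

Divided differences on the nodes 2, 3, 6, 7, 8, 10:
  order 0: 26  56  218  296  386  602
  order 1: 30  54  78  90  108
  order 2: 6  6  6  6
  order 3: 0  0  0
  order 4: 0  0
  order 5: 0
The order-2 divided differences are all 6 (nonzero) and every higher order vanishes, so the data lies on a polynomial of degree exactly 2.

2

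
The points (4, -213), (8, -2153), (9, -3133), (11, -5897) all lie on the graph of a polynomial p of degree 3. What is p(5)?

-461

Write p(t) = at^3 + bt^2 + ct + d. Substituting each data point gives a linear system:
  64a + 16b + 4c + d = -213
  512a + 64b + 8c + d = -2153
  729a + 81b + 9c + d = -3133
  1331a + 121b + 11c + d = -5897
Solving the system yields a = -5, b = 6, c = 3, d = -1.
So p(t) = -5t^3 + 6t^2 + 3t - 1.
Then p(5) = -461.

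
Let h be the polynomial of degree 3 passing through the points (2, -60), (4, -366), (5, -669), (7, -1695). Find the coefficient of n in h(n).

Write h(n) = an^3 + bn^2 + cn + d. Substituting each data point gives a linear system:
  8a + 4b + 2c + d = -60
  64a + 16b + 4c + d = -366
  125a + 25b + 5c + d = -669
  343a + 49b + 7c + d = -1695
Solving the system yields a = -4, b = -6, c = -5, d = 6.
So h(n) = -4n^3 - 6n^2 - 5n + 6.
The coefficient of n is -5.

-5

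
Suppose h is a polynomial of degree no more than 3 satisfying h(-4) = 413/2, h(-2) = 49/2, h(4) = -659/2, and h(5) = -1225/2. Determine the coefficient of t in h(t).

-3

Write h(t) = at^3 + bt^2 + ct + d. Substituting each data point gives a linear system:
  -64a + 16b - 4c + d = 413/2
  -8a + 4b - 2c + d = 49/2
  64a + 16b + 4c + d = -659/2
  125a + 25b + 5c + d = -1225/2
Solving the system yields a = -4, b = -4, c = -3, d = 5/2.
So h(t) = -4t^3 - 4t^2 - 3t + 5/2.
The coefficient of t is -3.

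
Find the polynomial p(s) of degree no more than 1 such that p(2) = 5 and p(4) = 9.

Write p(s) = as + b. Substituting each data point gives a linear system:
  2a + b = 5
  4a + b = 9
Solving the system yields a = 2, b = 1.
So p(s) = 2s + 1.
Check: p(2) = 5. ✓

p(s) = 2s + 1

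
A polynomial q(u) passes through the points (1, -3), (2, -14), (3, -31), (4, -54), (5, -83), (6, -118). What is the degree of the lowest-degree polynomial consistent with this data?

Forward differences of the values at u = 1, 2, 3, 4, 5, 6:
  q  : -3  -14  -31  -54  -83  -118
  Δ  : -11  -17  -23  -29  -35
  Δ^2: -6  -6  -6  -6
  Δ^3: 0  0  0
  Δ^4: 0  0
  Δ^5: 0
The second differences are constant (-6) and nonzero, while all higher differences vanish, so the minimal degree is 2.

2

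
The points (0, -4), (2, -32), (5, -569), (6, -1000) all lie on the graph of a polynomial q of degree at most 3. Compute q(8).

-2420

Using the Lagrange interpolation formula with nodes 0, 2, 5, 6:
  L_0(t) = (t - 2)(t - 5)(t - 6) / -60
  L_1(t) = t(t - 5)(t - 6) / 24
  L_2(t) = t(t - 2)(t - 6) / -15
  L_3(t) = t(t - 2)(t - 5) / 24
Then q(t) = -4·L_0(t) - 32·L_1(t) - 569·L_2(t) - 1000·L_3(t).
Expanding and collecting terms gives q(t) = -5t^3 + 2t^2 + 2t - 4.
Evaluating at t = 8: q(8) = -2420.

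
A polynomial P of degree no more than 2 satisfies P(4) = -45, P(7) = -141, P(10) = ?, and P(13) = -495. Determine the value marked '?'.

-291

The 3 known points determine the degree-2 polynomial uniquely.
Write P(s) = as^2 + bs + c. Substituting each data point gives a linear system:
  16a + 4b + c = -45
  49a + 7b + c = -141
  169a + 13b + c = -495
Solving the system yields a = -3, b = 1, c = -1.
So P(s) = -3s^2 + s - 1.
Then P(10) = -291.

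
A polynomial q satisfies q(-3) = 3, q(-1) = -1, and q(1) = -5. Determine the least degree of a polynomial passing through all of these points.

1

Forward differences of the values at u = -3, -1, 1:
  q  : 3  -1  -5
  Δ  : -4  -4
  Δ^2: 0
The first differences are constant (-4) and nonzero, while all higher differences vanish, so the minimal degree is 1.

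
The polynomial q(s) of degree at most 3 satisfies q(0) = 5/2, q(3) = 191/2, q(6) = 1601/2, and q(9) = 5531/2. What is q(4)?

461/2

Write q(s) = as^3 + bs^2 + cs + d. Substituting each data point gives a linear system:
  d = 5/2
  27a + 9b + 3c + d = 191/2
  216a + 36b + 6c + d = 1601/2
  729a + 81b + 9c + d = 5531/2
Solving the system yields a = 4, b = -2, c = 1, d = 5/2.
So q(s) = 4s^3 - 2s^2 + s + 5/2.
Then q(4) = 461/2.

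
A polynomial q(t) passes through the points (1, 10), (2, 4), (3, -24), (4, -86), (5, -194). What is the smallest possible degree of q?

Forward differences of the values at t = 1, 2, 3, 4, 5:
  q  : 10  4  -24  -86  -194
  Δ  : -6  -28  -62  -108
  Δ^2: -22  -34  -46
  Δ^3: -12  -12
  Δ^4: 0
The third differences are constant (-12) and nonzero, while all higher differences vanish, so the minimal degree is 3.

3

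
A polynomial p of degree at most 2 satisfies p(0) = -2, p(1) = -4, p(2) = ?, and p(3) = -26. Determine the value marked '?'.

On equispaced nodes a degree-2 polynomial has vanishing third forward difference, so
  - p(0) + 3·p(1) - 3·p(2) + p(3) = 0.
Substituting the known values and solving for p(2):
  -3·p(2) = 36
  p(2) = -12.

-12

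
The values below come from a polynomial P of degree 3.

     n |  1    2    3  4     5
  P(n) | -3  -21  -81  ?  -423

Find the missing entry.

On equispaced nodes a degree-3 polynomial has vanishing fourth forward difference, so
  P(1) - 4·P(2) + 6·P(3) - 4·P(4) + P(5) = 0.
Substituting the known values and solving for P(4):
  -4·P(4) = 828
  P(4) = -207.

-207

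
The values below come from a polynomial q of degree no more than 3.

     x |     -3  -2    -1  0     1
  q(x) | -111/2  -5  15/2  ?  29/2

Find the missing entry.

The 4 known points determine the degree-3 polynomial uniquely.
Write q(x) = ax^3 + bx^2 + cx + d. Substituting each data point gives a linear system:
  -27a + 9b - 3c + d = -111/2
  -8a + 4b - 2c + d = -5
  -a + b - c + d = 15/2
  a + b + c + d = 29/2
Solving the system yields a = 4, b = 5, c = -1/2, d = 6.
So q(x) = 4x³ + 5x² - (1/2)x + 6.
Then q(0) = 6.

6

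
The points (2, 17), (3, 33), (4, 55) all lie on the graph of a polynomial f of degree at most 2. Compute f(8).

Write f(x) = ax^2 + bx + c. Substituting each data point gives a linear system:
  4a + 2b + c = 17
  9a + 3b + c = 33
  16a + 4b + c = 55
Solving the system yields a = 3, b = 1, c = 3.
So f(x) = 3x² + x + 3.
Then f(8) = 203.

203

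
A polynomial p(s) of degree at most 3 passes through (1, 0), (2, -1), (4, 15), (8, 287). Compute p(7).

174

Using the Lagrange interpolation formula with nodes 1, 2, 4, 8:
  L_0(s) = (s - 2)(s - 4)(s - 8) / -21
  L_1(s) = (s - 1)(s - 4)(s - 8) / 12
  L_2(s) = (s - 1)(s - 2)(s - 8) / -24
  L_3(s) = (s - 1)(s - 2)(s - 4) / 168
Then p(s) = 0·L_0(s) - 1·L_1(s) + 15·L_2(s) + 287·L_3(s).
Expanding and collecting terms gives p(s) = s³ - 4s² + 4s - 1.
Evaluating at s = 7: p(7) = 174.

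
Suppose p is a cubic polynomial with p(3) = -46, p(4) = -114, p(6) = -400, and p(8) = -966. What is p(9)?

Using the Lagrange interpolation formula with nodes 3, 4, 6, 8:
  L_0(x) = (x - 4)(x - 6)(x - 8) / -15
  L_1(x) = (x - 3)(x - 6)(x - 8) / 8
  L_2(x) = (x - 3)(x - 4)(x - 8) / -12
  L_3(x) = (x - 3)(x - 4)(x - 6) / 40
Then p(x) = -46·L_0(x) - 114·L_1(x) - 400·L_2(x) - 966·L_3(x).
Expanding and collecting terms gives p(x) = -2x^3 + x^2 - x + 2.
Evaluating at x = 9: p(9) = -1384.

-1384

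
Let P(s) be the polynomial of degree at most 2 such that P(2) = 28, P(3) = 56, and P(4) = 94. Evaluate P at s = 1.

Using the Lagrange interpolation formula with nodes 2, 3, 4:
  L_0(s) = (s - 3)(s - 4) / 2
  L_1(s) = (s - 2)(s - 4) / -1
  L_2(s) = (s - 2)(s - 3) / 2
Then P(s) = 28·L_0(s) + 56·L_1(s) + 94·L_2(s).
Expanding and collecting terms gives P(s) = 5s² + 3s + 2.
Evaluating at s = 1: P(1) = 10.

10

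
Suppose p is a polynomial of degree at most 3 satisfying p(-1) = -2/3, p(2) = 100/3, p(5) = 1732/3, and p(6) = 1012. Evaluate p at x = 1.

16/3

Write p(x) = ax^3 + bx^2 + cx + d. Substituting each data point gives a linear system:
  -a + b - c + d = -2/3
  8a + 4b + 2c + d = 100/3
  125a + 25b + 5c + d = 1732/3
  216a + 36b + 6c + d = 1012
Solving the system yields a = 5, b = -5/3, c = -2, d = 4.
So p(x) = 5x³ - (5/3)x² - 2x + 4.
Then p(1) = 16/3.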